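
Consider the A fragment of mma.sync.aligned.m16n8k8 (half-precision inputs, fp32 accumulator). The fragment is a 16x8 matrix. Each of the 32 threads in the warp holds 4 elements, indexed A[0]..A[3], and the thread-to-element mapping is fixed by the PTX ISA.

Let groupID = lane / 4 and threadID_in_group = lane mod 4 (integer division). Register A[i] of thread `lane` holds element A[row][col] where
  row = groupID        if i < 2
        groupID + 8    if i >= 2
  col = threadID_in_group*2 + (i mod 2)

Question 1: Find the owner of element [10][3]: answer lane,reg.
r: 10->gid=2,r8=1  c: 3->tid=1,i&1=1
L=2*4+1=9  i=1*2+1=3

9,3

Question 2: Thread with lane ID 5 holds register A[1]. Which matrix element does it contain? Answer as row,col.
1,3

lane 5->5/4=1, 5 mod 4=1
i=1  r:1+0->1  c:2·1+1->3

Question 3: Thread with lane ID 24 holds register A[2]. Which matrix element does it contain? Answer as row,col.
L=24->g=24>>2=6, t=24&3=0
[2]->row 6+8=14  col 0·2+0=0

14,0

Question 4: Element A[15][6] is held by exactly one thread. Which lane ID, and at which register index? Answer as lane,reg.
r: 15->gid=7,r8=1  c: 6->tid=3,i&1=0
L=7*4+3=31  i=1*2+0=2

31,2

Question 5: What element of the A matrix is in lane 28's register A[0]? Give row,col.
7,0

lane 28→28/4=7, 28 mod 4=0
i=0  r:7+0→7  c:2·0+0→0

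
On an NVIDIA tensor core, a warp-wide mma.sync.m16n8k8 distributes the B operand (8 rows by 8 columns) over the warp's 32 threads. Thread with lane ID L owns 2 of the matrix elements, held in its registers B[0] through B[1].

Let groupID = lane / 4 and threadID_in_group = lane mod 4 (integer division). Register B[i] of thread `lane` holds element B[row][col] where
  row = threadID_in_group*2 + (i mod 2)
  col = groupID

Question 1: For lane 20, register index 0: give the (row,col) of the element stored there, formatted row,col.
0,5

lane 20→20/4=5, 20 mod 4=0
i=0  r:2·0+0→0  c:5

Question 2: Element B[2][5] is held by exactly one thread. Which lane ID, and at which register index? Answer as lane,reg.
21,0

c=5->g=5  r=2->t=1,b0=0
L=5*4+1=21  i=0=0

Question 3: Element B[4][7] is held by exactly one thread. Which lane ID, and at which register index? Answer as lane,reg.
30,0

c=7→G=7  r=4→T=2,p=0
L=7*4+2=30  i=0=0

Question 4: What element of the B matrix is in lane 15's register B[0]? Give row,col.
6,3

15: G=3,T=3
[0] (3*2+0,3) = (6,3)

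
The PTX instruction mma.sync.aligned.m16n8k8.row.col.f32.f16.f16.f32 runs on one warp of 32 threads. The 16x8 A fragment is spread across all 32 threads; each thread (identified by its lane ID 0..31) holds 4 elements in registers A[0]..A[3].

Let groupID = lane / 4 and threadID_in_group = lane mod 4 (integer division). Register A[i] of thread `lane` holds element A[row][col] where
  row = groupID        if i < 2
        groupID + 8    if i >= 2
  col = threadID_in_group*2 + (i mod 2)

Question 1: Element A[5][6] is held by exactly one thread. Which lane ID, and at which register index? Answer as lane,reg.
23,0

r:5=>grp=5,rB=0  c:6=>tig=3,lo=0
L=5*4+3=23  i=0*2+0=0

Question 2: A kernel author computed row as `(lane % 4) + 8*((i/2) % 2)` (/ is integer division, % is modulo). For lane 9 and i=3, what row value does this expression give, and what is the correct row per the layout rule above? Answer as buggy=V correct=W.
buggy=9 correct=10

`(lane % 4) + 8*((i/2) % 2)`[9,3]->9
9: gid=2,tid=1
[3] (2+8,1*2+1) = (10,3)
row: 9 vs 10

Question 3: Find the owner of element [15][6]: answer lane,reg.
r=15→G=7,rhi=1  c=6→T=3,p=0
L=7*4+3=31  i=1*2+0=2

31,2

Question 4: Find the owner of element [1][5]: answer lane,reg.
6,1

r=1⇒gr=1,Rb=0  c=5⇒th=2,odd=1
L=1*4+2=6  i=0*2+1=1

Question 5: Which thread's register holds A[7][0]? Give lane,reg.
28,0

r=7→G=7,rhi=0  c=0→T=0,p=0
L=7*4+0=28  i=0*2+0=0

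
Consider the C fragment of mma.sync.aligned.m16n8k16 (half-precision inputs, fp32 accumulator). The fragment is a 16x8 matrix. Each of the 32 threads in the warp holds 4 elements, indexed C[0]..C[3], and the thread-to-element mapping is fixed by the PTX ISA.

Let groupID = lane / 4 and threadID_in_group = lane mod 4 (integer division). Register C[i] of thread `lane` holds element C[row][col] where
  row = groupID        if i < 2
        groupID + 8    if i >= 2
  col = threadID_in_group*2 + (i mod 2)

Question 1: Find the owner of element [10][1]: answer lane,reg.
r: 10->gid=2,r8=1  c: 1->tid=0,i&1=1
L=2*4+0=8  i=1*2+1=3

8,3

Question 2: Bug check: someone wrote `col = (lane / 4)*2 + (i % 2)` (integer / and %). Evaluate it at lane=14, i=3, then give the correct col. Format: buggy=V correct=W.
buggy=7 correct=5

`(lane / 4)*2 + (i % 2)`[14,3]->7
14: g=3,t=2
[3] (3+8,2*2+1) = (11,5)
col: 7 vs 5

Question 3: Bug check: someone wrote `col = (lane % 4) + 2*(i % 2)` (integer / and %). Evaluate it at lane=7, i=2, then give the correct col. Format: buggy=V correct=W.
`(lane % 4) + 2*(i % 2)`[7,2]→3
L=7→G=7>>2=1, T=7&3=3
[2]→row 1+8=9  col 3·2+0=6
col: 3 vs 6

buggy=3 correct=6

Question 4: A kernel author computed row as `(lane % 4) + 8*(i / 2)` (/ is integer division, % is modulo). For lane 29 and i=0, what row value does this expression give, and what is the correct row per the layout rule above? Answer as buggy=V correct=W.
buggy=1 correct=7

`(lane % 4) + 8*(i / 2)`[29,0]→1
lane 29: G=7 (29/4), T=1 (29%4)
i=0: r=7+0=7, c=1*2+0=2
row: 1 vs 7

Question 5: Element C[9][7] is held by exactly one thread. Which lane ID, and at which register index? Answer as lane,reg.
7,3

r=9->g=1,rb=1  c=7->t=3,b0=1
L=1*4+3=7  i=1*2+1=3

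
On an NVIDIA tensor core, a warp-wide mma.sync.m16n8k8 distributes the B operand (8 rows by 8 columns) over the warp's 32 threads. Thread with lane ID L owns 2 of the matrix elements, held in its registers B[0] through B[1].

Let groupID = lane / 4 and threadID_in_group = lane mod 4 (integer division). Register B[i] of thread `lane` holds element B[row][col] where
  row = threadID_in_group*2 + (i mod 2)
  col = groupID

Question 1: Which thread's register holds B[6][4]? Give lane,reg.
19,0

c=4->g=4  r=6->t=3,b0=0
L=4*4+3=19  i=0=0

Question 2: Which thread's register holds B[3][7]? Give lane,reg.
c=7→G=7  r=3→T=1,p=1
L=7*4+1=29  i=1=1

29,1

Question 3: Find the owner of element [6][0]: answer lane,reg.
c: 0->gid=0  r: 6->tid=3,i&1=0
L=0*4+3=3  i=0=0

3,0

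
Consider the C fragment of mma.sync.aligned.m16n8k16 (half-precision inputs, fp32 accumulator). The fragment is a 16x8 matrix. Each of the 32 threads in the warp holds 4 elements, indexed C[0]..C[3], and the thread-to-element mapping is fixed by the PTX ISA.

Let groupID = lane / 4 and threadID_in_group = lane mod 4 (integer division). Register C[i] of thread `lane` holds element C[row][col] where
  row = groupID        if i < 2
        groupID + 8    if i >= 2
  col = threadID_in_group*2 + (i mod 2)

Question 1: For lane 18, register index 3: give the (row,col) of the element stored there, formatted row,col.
12,5

lane 18->18/4=4, 18 mod 4=2
i=3  r:4+8->12  c:2·2+1->5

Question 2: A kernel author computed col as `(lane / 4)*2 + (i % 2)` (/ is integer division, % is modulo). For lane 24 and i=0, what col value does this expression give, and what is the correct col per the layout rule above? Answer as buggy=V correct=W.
buggy=12 correct=0

`(lane / 4)*2 + (i % 2)`[24,0]→12
lane 24: G=6 (24/4), T=0 (24%4)
i=0: r=6+0=6, c=0*2+0=0
col: 12 vs 0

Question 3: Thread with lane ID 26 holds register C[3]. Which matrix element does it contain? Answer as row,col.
14,5

lane 26->26/4=6, 26 mod 4=2
i=3  r:6+8->14  c:2·2+1->5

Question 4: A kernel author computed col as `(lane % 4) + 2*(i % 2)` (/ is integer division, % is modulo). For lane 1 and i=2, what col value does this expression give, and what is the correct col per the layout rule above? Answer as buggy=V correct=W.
`(lane % 4) + 2*(i % 2)`[1,2]->1
1: gid=0,tid=1
[2] (0+8,1*2+0) = (8,2)
col: 1 vs 2

buggy=1 correct=2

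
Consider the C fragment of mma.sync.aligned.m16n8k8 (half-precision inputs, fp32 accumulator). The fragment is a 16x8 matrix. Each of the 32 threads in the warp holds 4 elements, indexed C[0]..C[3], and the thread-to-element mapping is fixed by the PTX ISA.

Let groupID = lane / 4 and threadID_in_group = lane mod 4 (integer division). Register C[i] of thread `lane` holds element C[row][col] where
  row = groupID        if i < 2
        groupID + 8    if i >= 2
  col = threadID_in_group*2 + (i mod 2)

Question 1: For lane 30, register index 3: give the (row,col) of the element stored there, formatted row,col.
15,5

30: grp=7,tig=2
[3] (7+8,2*2+1) = (15,5)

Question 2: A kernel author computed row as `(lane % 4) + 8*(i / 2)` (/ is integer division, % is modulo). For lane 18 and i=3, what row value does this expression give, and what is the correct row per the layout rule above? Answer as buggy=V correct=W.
buggy=10 correct=12

`(lane % 4) + 8*(i / 2)`[18,3]⇒10
lane 18: gr=4 (18/4), th=2 (18%4)
i=3: r=4+8=12, c=2*2+1=5
row: 10 vs 12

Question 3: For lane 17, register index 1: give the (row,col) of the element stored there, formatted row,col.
lane 17: g=4 (17/4), t=1 (17%4)
i=1: r=4+0=4, c=1*2+1=3

4,3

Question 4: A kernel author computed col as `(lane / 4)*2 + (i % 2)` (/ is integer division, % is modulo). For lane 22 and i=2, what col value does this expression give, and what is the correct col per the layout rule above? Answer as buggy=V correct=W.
buggy=10 correct=4

`(lane / 4)*2 + (i % 2)`[22,2]->10
lane 22: g=5 (22/4), t=2 (22%4)
i=2: r=5+8=13, c=2*2+0=4
col: 10 vs 4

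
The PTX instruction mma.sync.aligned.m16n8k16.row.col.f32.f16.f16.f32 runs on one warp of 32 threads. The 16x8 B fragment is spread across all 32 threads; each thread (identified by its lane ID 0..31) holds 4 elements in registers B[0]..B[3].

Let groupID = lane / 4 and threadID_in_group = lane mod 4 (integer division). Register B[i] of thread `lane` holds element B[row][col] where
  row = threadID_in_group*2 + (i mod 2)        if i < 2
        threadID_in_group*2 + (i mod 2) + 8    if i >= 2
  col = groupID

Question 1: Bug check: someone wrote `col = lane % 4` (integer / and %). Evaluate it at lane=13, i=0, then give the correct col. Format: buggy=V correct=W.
`lane % 4`[13,0]->1
L=13->gid=13>>2=3, tid=13&3=1
[0]->row 1·2+0+0=2  col gid=3
col: 1 vs 3

buggy=1 correct=3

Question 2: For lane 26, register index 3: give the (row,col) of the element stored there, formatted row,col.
lane 26->26/4=6, 26 mod 4=2
i=3  r:2·2+1+8->13  c:6

13,6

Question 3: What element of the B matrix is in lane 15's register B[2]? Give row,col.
15: gid=3,tid=3
[2] (3*2+0+8,3) = (14,3)

14,3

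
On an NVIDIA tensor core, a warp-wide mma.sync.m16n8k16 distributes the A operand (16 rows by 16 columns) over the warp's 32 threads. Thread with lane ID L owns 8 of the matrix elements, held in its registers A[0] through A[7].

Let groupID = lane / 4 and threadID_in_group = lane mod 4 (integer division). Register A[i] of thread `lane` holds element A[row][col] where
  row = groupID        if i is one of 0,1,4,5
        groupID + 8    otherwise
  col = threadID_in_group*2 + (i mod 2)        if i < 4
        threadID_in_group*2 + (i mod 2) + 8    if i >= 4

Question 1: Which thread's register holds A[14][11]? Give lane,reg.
25,7

r=14→G=6,rhi=1  c=11→chi=1,T=1,p=1
L=6*4+1=25  i=1*4+1*2+1=7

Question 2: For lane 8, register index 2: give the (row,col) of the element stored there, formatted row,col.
10,0

lane 8: gr=2 (8/4), th=0 (8%4)
i=2: r=2+8=10, c=0*2+0+0=0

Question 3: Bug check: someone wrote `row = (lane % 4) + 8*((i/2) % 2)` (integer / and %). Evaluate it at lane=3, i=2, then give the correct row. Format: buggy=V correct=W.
buggy=11 correct=8

`(lane % 4) + 8*((i/2) % 2)`[3,2]->11
3: g=0,t=3
[2] (0+8,3*2+0+0) = (8,6)
row: 11 vs 8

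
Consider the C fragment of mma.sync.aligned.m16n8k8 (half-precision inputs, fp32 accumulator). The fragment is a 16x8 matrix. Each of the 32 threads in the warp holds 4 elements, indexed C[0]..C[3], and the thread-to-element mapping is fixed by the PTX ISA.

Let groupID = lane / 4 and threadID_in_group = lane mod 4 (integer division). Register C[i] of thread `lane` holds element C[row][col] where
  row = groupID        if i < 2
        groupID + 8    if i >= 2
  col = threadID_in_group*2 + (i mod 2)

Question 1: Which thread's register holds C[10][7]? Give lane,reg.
11,3

r=10->g=2,rb=1  c=7->t=3,b0=1
L=2*4+3=11  i=1*2+1=3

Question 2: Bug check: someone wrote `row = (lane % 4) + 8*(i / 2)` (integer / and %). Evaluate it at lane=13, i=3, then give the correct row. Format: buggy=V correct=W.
buggy=9 correct=11

`(lane % 4) + 8*(i / 2)`[13,3]->9
lane 13->13/4=3, 13 mod 4=1
i=3  r:3+8->11  c:2·1+1->3
row: 9 vs 11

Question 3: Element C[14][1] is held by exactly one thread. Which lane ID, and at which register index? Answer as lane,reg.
24,3

r=14→G=6,rhi=1  c=1→T=0,p=1
L=6*4+0=24  i=1*2+1=3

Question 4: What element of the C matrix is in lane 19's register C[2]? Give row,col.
12,6

19: G=4,T=3
[2] (4+8,3*2+0) = (12,6)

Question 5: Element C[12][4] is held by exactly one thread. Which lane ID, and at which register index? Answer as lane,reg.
r:12=>grp=4,rB=1  c:4=>tig=2,lo=0
L=4*4+2=18  i=1*2+0=2

18,2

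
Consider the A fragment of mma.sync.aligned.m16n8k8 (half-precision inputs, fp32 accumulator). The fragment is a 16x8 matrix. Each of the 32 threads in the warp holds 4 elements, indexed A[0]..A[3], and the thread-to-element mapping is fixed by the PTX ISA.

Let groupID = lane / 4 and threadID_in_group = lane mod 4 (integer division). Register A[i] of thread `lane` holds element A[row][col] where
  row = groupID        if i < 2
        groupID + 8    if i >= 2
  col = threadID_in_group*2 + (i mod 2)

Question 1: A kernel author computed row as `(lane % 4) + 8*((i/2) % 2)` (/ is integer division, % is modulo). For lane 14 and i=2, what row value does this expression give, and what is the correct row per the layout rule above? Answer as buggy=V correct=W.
buggy=10 correct=11

`(lane % 4) + 8*((i/2) % 2)`[14,2]⇒10
L=14⇒gr=14>>2=3, th=14&3=2
[2]⇒row 3+8=11  col 2·2+0=4
row: 10 vs 11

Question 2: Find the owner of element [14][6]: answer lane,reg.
27,2

r:14=>grp=6,rB=1  c:6=>tig=3,lo=0
L=6*4+3=27  i=1*2+0=2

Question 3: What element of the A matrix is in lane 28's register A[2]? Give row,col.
15,0

lane 28: gid=7 (28/4), tid=0 (28%4)
i=2: r=7+8=15, c=0*2+0=0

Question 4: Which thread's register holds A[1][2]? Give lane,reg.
r=1→G=1,rhi=0  c=2→T=1,p=0
L=1*4+1=5  i=0*2+0=0

5,0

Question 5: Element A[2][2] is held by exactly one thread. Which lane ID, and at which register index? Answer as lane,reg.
9,0

r=2⇒gr=2,Rb=0  c=2⇒th=1,odd=0
L=2*4+1=9  i=0*2+0=0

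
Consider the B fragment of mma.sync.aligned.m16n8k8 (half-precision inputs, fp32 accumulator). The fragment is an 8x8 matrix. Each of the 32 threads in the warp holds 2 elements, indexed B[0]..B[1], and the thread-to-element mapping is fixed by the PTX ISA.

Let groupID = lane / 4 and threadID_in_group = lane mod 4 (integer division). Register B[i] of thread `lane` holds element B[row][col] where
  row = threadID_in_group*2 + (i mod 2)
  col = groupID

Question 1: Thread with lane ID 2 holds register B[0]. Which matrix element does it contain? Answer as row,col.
4,0

L=2->g=2>>2=0, t=2&3=2
[0]->row 2·2+0=4  col g=0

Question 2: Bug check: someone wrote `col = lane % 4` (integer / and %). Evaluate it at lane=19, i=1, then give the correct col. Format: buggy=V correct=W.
`lane % 4`[19,1]=>3
L=19=>grp=19>>2=4, tig=19&3=3
[1]=>row 3·2+1=7  col grp=4
col: 3 vs 4

buggy=3 correct=4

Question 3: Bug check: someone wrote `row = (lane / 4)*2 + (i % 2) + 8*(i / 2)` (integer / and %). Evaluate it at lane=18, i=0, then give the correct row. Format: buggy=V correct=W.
`(lane / 4)*2 + (i % 2) + 8*(i / 2)`[18,0]->8
18: g=4,t=2
[0] (2*2+0,4) = (4,4)
row: 8 vs 4

buggy=8 correct=4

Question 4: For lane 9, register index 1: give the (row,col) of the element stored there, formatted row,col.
3,2

lane 9->9/4=2, 9 mod 4=1
i=1  r:2·1+1->3  c:2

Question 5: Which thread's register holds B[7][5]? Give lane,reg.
23,1

c=5->g=5  r=7->t=3,b0=1
L=5*4+3=23  i=1=1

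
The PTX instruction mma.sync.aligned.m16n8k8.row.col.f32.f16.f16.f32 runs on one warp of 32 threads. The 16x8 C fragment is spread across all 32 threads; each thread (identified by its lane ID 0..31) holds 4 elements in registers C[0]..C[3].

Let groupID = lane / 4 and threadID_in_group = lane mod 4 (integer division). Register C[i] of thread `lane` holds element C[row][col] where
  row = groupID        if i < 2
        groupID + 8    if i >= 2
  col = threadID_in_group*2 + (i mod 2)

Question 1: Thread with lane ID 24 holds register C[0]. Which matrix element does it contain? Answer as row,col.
6,0

24: g=6,t=0
[0] (6+0,0*2+0) = (6,0)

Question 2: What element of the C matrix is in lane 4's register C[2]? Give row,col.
L=4->gid=4>>2=1, tid=4&3=0
[2]->row 1+8=9  col 0·2+0=0

9,0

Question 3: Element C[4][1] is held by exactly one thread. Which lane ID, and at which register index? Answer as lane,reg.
16,1

r=4->g=4,rb=0  c=1->t=0,b0=1
L=4*4+0=16  i=0*2+1=1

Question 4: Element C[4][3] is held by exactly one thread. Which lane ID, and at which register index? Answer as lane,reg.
17,1

r:4=>grp=4,rB=0  c:3=>tig=1,lo=1
L=4*4+1=17  i=0*2+1=1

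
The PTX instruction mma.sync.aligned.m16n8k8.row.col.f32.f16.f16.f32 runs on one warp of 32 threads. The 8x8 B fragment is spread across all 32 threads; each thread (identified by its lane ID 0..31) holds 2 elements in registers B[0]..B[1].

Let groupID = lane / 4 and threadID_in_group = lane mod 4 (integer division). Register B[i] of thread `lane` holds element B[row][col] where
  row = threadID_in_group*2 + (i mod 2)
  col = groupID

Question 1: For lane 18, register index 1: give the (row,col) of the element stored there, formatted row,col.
lane 18: grp=4 (18/4), tig=2 (18%4)
i=1: r=2*2+1=5, c=grp=4

5,4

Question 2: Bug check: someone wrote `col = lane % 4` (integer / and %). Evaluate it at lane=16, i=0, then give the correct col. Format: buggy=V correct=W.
buggy=0 correct=4

`lane % 4`[16,0]→0
lane 16: G=4 (16/4), T=0 (16%4)
i=0: r=0*2+0=0, c=G=4
col: 0 vs 4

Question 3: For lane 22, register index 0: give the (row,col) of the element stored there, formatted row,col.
lane 22: gr=5 (22/4), th=2 (22%4)
i=0: r=2*2+0=4, c=gr=5

4,5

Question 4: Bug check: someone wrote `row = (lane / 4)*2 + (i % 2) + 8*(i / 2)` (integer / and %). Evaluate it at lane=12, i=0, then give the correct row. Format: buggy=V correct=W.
`(lane / 4)*2 + (i % 2) + 8*(i / 2)`[12,0]->6
L=12->gid=12>>2=3, tid=12&3=0
[0]->row 0·2+0=0  col gid=3
row: 6 vs 0

buggy=6 correct=0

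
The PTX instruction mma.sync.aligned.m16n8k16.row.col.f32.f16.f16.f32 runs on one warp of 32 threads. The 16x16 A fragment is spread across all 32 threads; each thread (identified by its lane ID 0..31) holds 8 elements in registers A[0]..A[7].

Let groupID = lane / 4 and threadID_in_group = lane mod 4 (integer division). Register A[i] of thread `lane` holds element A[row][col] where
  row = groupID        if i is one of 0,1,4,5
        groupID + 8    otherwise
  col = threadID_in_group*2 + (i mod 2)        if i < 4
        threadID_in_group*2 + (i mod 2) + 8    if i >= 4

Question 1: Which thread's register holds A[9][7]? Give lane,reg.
r=9⇒gr=1,Rb=1  c=7⇒Cb=0,th=3,odd=1
L=1*4+3=7  i=0*4+1*2+1=3

7,3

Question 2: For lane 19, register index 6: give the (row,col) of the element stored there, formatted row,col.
lane 19: g=4 (19/4), t=3 (19%4)
i=6: r=4+8=12, c=3*2+0+8=14

12,14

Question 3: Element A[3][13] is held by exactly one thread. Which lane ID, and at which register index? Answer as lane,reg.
r=3->g=3,rb=0  c=13->cb=1,t=2,b0=1
L=3*4+2=14  i=1*4+0*2+1=5

14,5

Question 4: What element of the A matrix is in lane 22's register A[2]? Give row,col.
22: g=5,t=2
[2] (5+8,2*2+0+0) = (13,4)

13,4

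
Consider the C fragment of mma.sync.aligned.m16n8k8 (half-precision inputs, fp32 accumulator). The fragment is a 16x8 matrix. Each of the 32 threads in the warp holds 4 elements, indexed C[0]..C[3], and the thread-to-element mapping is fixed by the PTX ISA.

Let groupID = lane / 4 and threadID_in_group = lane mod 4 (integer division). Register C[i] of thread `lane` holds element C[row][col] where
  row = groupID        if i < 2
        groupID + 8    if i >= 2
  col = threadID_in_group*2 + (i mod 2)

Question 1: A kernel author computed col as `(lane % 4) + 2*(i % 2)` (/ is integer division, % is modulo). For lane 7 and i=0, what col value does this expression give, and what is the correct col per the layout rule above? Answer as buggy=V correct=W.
`(lane % 4) + 2*(i % 2)`[7,0]⇒3
lane 7: gr=1 (7/4), th=3 (7%4)
i=0: r=1+0=1, c=3*2+0=6
col: 3 vs 6

buggy=3 correct=6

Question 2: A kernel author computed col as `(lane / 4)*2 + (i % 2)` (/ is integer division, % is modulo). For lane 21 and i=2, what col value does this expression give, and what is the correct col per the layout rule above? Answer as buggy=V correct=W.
buggy=10 correct=2

`(lane / 4)*2 + (i % 2)`[21,2]->10
lane 21: gid=5 (21/4), tid=1 (21%4)
i=2: r=5+8=13, c=1*2+0=2
col: 10 vs 2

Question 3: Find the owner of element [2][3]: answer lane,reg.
r: 2->gid=2,r8=0  c: 3->tid=1,i&1=1
L=2*4+1=9  i=0*2+1=1

9,1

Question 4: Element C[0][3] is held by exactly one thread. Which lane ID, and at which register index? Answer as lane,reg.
1,1

r=0->g=0,rb=0  c=3->t=1,b0=1
L=0*4+1=1  i=0*2+1=1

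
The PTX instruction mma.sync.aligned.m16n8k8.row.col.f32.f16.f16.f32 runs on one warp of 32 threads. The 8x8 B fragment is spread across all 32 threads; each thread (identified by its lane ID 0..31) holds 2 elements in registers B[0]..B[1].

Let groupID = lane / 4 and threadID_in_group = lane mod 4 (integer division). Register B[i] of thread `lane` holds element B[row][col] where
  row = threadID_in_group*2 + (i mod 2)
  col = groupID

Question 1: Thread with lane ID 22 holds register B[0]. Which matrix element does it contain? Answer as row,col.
lane 22->22/4=5, 22 mod 4=2
i=0  r:2·2+0->4  c:5

4,5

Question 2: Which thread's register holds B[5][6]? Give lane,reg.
c:6=>grp=6  r:5=>tig=2,lo=1
L=6*4+2=26  i=1=1

26,1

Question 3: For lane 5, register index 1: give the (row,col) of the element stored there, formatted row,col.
3,1

lane 5=>5/4=1, 5 mod 4=1
i=1  r:2·1+1=>3  c:1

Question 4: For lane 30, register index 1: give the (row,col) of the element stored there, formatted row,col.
lane 30→30/4=7, 30 mod 4=2
i=1  r:2·2+1→5  c:7

5,7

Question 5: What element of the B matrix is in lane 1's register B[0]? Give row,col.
2,0

lane 1->1/4=0, 1 mod 4=1
i=0  r:2·1+0->2  c:0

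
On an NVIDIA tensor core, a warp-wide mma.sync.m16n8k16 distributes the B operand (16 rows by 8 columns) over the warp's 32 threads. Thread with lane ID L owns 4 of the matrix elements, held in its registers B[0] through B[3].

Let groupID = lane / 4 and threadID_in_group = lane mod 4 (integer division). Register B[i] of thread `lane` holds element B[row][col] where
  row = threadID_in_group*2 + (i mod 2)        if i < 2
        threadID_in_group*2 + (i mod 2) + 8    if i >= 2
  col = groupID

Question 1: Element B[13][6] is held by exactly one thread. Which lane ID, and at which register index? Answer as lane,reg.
26,3

c=6⇒gr=6  r=13⇒Rb=1,th=2,odd=1
L=6*4+2=26  i=1*2+1=3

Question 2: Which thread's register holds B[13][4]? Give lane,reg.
c=4->g=4  r=13->rb=1,t=2,b0=1
L=4*4+2=18  i=1*2+1=3

18,3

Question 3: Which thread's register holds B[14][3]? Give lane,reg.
15,2

c=3->g=3  r=14->rb=1,t=3,b0=0
L=3*4+3=15  i=1*2+0=2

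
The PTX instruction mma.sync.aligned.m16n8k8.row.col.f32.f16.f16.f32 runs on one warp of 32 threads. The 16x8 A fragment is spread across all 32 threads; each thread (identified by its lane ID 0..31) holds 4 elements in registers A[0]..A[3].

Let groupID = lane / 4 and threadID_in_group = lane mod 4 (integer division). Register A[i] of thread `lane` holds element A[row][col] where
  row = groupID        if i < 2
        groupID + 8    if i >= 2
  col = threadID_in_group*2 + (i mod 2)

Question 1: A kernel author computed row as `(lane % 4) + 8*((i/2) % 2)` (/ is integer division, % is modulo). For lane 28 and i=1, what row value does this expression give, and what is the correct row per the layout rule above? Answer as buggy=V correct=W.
`(lane % 4) + 8*((i/2) % 2)`[28,1]→0
lane 28→28/4=7, 28 mod 4=0
i=1  r:7+0→7  c:2·0+1→1
row: 0 vs 7

buggy=0 correct=7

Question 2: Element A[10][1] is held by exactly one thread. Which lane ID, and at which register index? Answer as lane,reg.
8,3

r=10⇒gr=2,Rb=1  c=1⇒th=0,odd=1
L=2*4+0=8  i=1*2+1=3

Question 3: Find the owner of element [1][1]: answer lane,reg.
r=1⇒gr=1,Rb=0  c=1⇒th=0,odd=1
L=1*4+0=4  i=0*2+1=1

4,1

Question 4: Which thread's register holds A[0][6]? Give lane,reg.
r=0->g=0,rb=0  c=6->t=3,b0=0
L=0*4+3=3  i=0*2+0=0

3,0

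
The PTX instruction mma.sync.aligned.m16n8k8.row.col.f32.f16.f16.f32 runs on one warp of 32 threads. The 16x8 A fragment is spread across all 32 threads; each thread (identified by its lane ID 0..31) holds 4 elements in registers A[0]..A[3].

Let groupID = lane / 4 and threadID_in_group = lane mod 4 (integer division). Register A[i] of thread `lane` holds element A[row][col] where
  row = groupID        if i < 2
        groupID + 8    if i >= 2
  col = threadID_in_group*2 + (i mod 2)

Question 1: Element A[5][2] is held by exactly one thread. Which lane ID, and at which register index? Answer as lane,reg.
r=5→G=5,rhi=0  c=2→T=1,p=0
L=5*4+1=21  i=0*2+0=0

21,0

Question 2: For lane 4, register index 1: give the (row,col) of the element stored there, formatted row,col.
1,1

lane 4⇒4/4=1, 4 mod 4=0
i=1  r:1+0⇒1  c:2·0+1⇒1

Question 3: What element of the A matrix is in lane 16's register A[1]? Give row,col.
4,1

lane 16: gid=4 (16/4), tid=0 (16%4)
i=1: r=4+0=4, c=0*2+1=1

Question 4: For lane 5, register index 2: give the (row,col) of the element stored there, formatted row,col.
lane 5->5/4=1, 5 mod 4=1
i=2  r:1+8->9  c:2·1+0->2

9,2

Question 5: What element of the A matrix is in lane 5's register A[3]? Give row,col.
9,3

lane 5: G=1 (5/4), T=1 (5%4)
i=3: r=1+8=9, c=1*2+1=3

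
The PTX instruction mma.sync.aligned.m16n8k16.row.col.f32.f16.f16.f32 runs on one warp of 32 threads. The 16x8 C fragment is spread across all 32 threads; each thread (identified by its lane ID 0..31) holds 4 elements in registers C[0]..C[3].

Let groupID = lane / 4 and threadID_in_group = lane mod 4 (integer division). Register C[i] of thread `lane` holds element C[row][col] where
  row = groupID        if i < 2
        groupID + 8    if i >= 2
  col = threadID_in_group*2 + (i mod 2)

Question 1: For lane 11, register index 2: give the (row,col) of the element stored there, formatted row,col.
L=11->g=11>>2=2, t=11&3=3
[2]->row 2+8=10  col 3·2+0=6

10,6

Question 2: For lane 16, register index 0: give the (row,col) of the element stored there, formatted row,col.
4,0

L=16→G=16>>2=4, T=16&3=0
[0]→row 4+0=4  col 0·2+0=0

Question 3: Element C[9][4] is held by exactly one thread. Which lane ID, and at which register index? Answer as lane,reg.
r=9->g=1,rb=1  c=4->t=2,b0=0
L=1*4+2=6  i=1*2+0=2

6,2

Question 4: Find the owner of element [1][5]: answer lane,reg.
6,1

r: 1->gid=1,r8=0  c: 5->tid=2,i&1=1
L=1*4+2=6  i=0*2+1=1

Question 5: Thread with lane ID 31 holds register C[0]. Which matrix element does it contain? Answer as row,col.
lane 31→31/4=7, 31 mod 4=3
i=0  r:7+0→7  c:2·3+0→6

7,6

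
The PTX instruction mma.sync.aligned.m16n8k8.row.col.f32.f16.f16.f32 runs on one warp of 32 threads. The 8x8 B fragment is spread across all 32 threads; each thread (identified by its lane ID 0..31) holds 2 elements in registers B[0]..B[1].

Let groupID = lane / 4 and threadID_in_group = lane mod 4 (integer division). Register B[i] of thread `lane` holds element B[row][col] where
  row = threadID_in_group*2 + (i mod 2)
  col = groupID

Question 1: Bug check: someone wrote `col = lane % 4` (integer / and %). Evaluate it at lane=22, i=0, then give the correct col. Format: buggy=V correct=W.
`lane % 4`[22,0]->2
lane 22: gid=5 (22/4), tid=2 (22%4)
i=0: r=2*2+0=4, c=gid=5
col: 2 vs 5

buggy=2 correct=5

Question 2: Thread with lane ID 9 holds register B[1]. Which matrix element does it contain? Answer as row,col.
lane 9->9/4=2, 9 mod 4=1
i=1  r:2·1+1->3  c:2

3,2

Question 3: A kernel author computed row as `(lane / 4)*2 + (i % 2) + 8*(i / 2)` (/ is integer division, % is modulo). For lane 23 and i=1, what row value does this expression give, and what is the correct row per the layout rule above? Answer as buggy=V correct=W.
`(lane / 4)*2 + (i % 2) + 8*(i / 2)`[23,1]→11
23: G=5,T=3
[1] (3*2+1,5) = (7,5)
row: 11 vs 7

buggy=11 correct=7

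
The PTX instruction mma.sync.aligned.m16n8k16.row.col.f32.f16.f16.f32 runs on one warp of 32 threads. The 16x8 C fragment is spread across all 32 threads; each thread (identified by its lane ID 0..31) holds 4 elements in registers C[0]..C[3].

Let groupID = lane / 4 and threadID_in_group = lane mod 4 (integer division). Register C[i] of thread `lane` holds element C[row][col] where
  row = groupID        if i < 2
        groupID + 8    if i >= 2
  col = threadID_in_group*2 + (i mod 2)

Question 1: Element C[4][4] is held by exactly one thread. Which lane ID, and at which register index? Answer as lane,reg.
r=4⇒gr=4,Rb=0  c=4⇒th=2,odd=0
L=4*4+2=18  i=0*2+0=0

18,0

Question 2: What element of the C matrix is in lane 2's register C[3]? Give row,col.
8,5

lane 2: gr=0 (2/4), th=2 (2%4)
i=3: r=0+8=8, c=2*2+1=5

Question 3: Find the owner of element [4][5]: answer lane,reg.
r: 4->gid=4,r8=0  c: 5->tid=2,i&1=1
L=4*4+2=18  i=0*2+1=1

18,1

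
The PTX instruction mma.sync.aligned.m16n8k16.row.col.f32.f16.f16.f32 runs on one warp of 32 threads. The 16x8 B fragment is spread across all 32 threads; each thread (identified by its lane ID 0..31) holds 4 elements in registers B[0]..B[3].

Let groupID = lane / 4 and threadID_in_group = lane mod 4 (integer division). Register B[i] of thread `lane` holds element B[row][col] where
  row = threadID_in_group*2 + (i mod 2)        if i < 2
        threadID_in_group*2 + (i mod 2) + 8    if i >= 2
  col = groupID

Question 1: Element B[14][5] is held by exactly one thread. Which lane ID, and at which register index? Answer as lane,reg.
23,2

c=5→G=5  r=14→rhi=1,T=3,p=0
L=5*4+3=23  i=1*2+0=2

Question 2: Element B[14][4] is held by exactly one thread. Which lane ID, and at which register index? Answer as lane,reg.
c:4=>grp=4  r:14=>rB=1,tig=3,lo=0
L=4*4+3=19  i=1*2+0=2

19,2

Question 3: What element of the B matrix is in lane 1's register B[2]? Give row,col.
lane 1: G=0 (1/4), T=1 (1%4)
i=2: r=1*2+0+8=10, c=G=0

10,0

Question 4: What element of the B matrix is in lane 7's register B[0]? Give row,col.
L=7⇒gr=7>>2=1, th=7&3=3
[0]⇒row 3·2+0+0=6  col gr=1

6,1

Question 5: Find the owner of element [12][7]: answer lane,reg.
30,2

c=7->g=7  r=12->rb=1,t=2,b0=0
L=7*4+2=30  i=1*2+0=2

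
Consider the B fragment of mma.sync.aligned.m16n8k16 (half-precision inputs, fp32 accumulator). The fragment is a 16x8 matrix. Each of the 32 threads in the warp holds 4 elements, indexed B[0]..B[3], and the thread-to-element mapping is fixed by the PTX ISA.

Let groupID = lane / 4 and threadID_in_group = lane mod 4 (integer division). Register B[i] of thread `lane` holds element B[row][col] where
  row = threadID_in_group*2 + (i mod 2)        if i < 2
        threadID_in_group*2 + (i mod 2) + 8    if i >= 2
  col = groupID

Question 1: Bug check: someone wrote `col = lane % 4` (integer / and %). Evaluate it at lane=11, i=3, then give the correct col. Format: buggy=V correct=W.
`lane % 4`[11,3]->3
lane 11: gid=2 (11/4), tid=3 (11%4)
i=3: r=3*2+1+8=15, c=gid=2
col: 3 vs 2

buggy=3 correct=2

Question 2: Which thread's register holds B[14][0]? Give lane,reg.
c=0⇒gr=0  r=14⇒Rb=1,th=3,odd=0
L=0*4+3=3  i=1*2+0=2

3,2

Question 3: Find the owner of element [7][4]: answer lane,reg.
c:4=>grp=4  r:7=>rB=0,tig=3,lo=1
L=4*4+3=19  i=0*2+1=1

19,1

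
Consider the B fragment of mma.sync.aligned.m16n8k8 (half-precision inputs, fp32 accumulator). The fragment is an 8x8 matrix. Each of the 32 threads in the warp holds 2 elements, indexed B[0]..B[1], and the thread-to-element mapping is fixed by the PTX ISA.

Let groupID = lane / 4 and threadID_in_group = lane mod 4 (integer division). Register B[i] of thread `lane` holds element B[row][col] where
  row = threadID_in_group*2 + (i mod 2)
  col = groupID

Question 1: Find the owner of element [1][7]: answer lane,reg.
28,1

c=7⇒gr=7  r=1⇒th=0,odd=1
L=7*4+0=28  i=1=1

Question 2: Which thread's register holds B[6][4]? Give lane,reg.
19,0

c: 4->gid=4  r: 6->tid=3,i&1=0
L=4*4+3=19  i=0=0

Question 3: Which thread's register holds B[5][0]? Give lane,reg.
2,1

c=0⇒gr=0  r=5⇒th=2,odd=1
L=0*4+2=2  i=1=1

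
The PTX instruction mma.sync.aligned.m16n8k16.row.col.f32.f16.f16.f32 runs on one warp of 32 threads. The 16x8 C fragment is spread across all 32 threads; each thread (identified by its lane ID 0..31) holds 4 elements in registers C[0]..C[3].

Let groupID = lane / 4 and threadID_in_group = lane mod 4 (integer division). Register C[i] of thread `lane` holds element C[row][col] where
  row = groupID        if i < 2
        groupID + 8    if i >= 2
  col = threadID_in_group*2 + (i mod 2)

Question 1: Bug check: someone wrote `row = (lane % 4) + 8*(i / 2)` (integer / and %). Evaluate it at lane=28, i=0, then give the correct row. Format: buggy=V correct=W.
`(lane % 4) + 8*(i / 2)`[28,0]->0
lane 28->28/4=7, 28 mod 4=0
i=0  r:7+0->7  c:2·0+0->0
row: 0 vs 7

buggy=0 correct=7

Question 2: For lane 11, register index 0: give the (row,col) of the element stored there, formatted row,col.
11: gid=2,tid=3
[0] (2+0,3*2+0) = (2,6)

2,6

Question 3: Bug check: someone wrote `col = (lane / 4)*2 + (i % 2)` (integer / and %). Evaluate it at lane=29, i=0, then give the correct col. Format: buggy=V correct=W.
`(lane / 4)*2 + (i % 2)`[29,0]->14
L=29->g=29>>2=7, t=29&3=1
[0]->row 7+0=7  col 1·2+0=2
col: 14 vs 2

buggy=14 correct=2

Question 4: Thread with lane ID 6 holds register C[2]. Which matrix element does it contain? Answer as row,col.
9,4

lane 6->6/4=1, 6 mod 4=2
i=2  r:1+8->9  c:2·2+0->4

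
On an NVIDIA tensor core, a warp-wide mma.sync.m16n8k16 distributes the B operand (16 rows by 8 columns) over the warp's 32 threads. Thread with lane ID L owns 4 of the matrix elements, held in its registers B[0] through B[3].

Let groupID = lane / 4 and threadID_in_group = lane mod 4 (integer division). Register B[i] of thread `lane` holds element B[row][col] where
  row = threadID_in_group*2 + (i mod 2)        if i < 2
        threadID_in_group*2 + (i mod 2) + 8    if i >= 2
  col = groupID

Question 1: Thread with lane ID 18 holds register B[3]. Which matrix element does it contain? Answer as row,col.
lane 18→18/4=4, 18 mod 4=2
i=3  r:2·2+1+8→13  c:4

13,4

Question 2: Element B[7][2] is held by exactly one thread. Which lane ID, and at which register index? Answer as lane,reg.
c=2->g=2  r=7->rb=0,t=3,b0=1
L=2*4+3=11  i=0*2+1=1

11,1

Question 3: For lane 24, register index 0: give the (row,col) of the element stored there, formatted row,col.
lane 24->24/4=6, 24 mod 4=0
i=0  r:2·0+0+0->0  c:6

0,6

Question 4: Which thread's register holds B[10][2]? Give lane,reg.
c=2→G=2  r=10→rhi=1,T=1,p=0
L=2*4+1=9  i=1*2+0=2

9,2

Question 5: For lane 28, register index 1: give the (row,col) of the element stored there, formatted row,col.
lane 28: gid=7 (28/4), tid=0 (28%4)
i=1: r=0*2+1+0=1, c=gid=7

1,7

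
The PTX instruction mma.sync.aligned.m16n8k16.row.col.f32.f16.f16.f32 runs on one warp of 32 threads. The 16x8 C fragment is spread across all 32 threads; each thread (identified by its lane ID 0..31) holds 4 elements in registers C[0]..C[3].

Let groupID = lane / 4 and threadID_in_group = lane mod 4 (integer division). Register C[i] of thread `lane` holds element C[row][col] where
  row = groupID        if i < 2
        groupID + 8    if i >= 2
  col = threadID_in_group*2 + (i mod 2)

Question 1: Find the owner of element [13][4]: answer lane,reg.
r: 13->gid=5,r8=1  c: 4->tid=2,i&1=0
L=5*4+2=22  i=1*2+0=2

22,2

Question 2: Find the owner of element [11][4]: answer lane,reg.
14,2

r=11->g=3,rb=1  c=4->t=2,b0=0
L=3*4+2=14  i=1*2+0=2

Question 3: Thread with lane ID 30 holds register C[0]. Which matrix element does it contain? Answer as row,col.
L=30⇒gr=30>>2=7, th=30&3=2
[0]⇒row 7+0=7  col 2·2+0=4

7,4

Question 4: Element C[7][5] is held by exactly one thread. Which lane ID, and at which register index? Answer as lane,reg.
r=7->g=7,rb=0  c=5->t=2,b0=1
L=7*4+2=30  i=0*2+1=1

30,1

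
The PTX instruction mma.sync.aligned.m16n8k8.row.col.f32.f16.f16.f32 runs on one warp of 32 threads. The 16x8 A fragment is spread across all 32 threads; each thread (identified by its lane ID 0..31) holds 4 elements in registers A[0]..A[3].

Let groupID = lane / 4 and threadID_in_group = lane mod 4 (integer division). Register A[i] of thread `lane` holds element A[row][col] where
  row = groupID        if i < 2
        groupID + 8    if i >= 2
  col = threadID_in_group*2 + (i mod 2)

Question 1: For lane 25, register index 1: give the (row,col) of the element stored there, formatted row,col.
L=25⇒gr=25>>2=6, th=25&3=1
[1]⇒row 6+0=6  col 1·2+1=3

6,3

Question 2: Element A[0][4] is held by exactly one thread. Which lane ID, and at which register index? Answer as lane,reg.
r=0→G=0,rhi=0  c=4→T=2,p=0
L=0*4+2=2  i=0*2+0=0

2,0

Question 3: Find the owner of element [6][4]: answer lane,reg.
r:6=>grp=6,rB=0  c:4=>tig=2,lo=0
L=6*4+2=26  i=0*2+0=0

26,0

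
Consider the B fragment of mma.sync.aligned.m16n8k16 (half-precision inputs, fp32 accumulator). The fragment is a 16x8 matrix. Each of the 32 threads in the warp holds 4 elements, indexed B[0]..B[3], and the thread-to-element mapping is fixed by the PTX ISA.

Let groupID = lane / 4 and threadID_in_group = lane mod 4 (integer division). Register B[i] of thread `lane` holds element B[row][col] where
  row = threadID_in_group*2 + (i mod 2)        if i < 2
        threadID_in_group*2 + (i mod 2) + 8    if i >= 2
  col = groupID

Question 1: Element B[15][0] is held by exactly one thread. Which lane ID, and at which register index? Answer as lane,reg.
3,3

c:0=>grp=0  r:15=>rB=1,tig=3,lo=1
L=0*4+3=3  i=1*2+1=3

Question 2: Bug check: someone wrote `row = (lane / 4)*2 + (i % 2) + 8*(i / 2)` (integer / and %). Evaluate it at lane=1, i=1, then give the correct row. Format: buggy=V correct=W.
buggy=1 correct=3

`(lane / 4)*2 + (i % 2) + 8*(i / 2)`[1,1]->1
1: g=0,t=1
[1] (1*2+1+0,0) = (3,0)
row: 1 vs 3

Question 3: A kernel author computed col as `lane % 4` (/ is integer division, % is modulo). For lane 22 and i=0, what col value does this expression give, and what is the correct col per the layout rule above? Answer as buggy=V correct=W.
`lane % 4`[22,0]→2
22: G=5,T=2
[0] (2*2+0+0,5) = (4,5)
col: 2 vs 5

buggy=2 correct=5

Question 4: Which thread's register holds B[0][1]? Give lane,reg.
c=1->g=1  r=0->rb=0,t=0,b0=0
L=1*4+0=4  i=0*2+0=0

4,0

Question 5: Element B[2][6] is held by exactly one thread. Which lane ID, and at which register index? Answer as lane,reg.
c: 6->gid=6  r: 2->r8=0,tid=1,i&1=0
L=6*4+1=25  i=0*2+0=0

25,0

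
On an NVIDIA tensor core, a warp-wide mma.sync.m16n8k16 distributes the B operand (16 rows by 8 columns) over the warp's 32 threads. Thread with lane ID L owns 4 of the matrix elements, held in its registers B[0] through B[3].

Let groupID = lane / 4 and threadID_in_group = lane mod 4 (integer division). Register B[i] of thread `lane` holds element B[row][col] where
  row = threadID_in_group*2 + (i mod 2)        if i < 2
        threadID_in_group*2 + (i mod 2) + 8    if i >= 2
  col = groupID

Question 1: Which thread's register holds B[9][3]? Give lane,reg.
c=3->g=3  r=9->rb=1,t=0,b0=1
L=3*4+0=12  i=1*2+1=3

12,3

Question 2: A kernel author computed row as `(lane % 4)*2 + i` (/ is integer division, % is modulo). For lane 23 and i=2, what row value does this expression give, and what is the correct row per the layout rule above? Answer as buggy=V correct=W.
buggy=8 correct=14

`(lane % 4)*2 + i`[23,2]->8
23: g=5,t=3
[2] (3*2+0+8,5) = (14,5)
row: 8 vs 14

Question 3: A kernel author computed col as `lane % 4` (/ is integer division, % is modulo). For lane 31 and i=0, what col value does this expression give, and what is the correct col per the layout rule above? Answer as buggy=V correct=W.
`lane % 4`[31,0]->3
31: gid=7,tid=3
[0] (3*2+0+0,7) = (6,7)
col: 3 vs 7

buggy=3 correct=7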